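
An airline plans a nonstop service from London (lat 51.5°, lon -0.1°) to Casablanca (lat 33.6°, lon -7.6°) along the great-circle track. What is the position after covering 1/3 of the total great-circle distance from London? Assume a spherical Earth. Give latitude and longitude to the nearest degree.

Write both endpoints as unit vectors p₁, p₂ with components (cos φ cos λ, cos φ sin λ, sin φ).
The central angle between the endpoints is δ = arccos(p₁·p₂) ≈ 0.327 rad (18.7°).
Interpolate at f = 1/3 with slerp weights a = sin((1−f)δ)/sin δ ≈ 0.673, b = sin(fδ)/sin δ ≈ 0.339.
p = a·p₁ + b·p₂ ≈ (0.699, -0.038, 0.714); φ = arcsin(p_z) ≈ 45.59°, λ = atan2(p_y, p_x) ≈ -3.12°.

≈ lat 46°, lon -3°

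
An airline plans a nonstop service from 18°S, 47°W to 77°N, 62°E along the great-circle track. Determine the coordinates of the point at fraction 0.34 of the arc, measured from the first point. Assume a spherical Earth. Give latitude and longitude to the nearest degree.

≈ 19°N, 38°W

Convert each endpoint to a unit vector on the sphere (x = cos φ cos λ, y = cos φ sin λ, z = sin φ).
The central angle between the endpoints is δ = arccos(p₁·p₂) ≈ 1.951 rad (111.8°).
Interpolate at f = 0.34 with slerp weights a = sin((1−f)δ)/sin δ ≈ 1.034, b = sin(fδ)/sin δ ≈ 0.663.
p = a·p₁ + b·p₂ ≈ (0.741, -0.587, 0.326); φ = arcsin(p_z) ≈ 19.05°, λ = atan2(p_y, p_x) ≈ -38.42°.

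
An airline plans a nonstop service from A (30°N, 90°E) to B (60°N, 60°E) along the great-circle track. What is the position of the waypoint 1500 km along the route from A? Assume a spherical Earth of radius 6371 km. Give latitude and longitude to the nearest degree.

≈ (42°N, 82°E)

Convert each endpoint to a unit vector on the sphere (x = cos φ cos λ, y = cos φ sin λ, z = sin φ).
The central angle between the endpoints is δ = arccos(p₁·p₂) ≈ 0.630 rad (36.1°). The total great-circle distance is δ·R ≈ 0.630 × 6371 ≈ 4014 km, so the target fraction is f = 1500/4014 ≈ 0.374.
Interpolate at f ≈ 0.374 with slerp weights a = sin((1−f)δ)/sin δ ≈ 0.652, b = sin(fδ)/sin δ ≈ 0.396.
p = a·p₁ + b·p₂ ≈ (0.099, 0.737, 0.669); φ = arcsin(p_z) ≈ 42.00°, λ = atan2(p_y, p_x) ≈ 82.35°.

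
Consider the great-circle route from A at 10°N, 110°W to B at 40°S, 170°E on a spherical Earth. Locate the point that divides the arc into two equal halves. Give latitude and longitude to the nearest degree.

Write both endpoints as unit vectors p₁, p₂ with components (cos φ cos λ, cos φ sin λ, sin φ).
The central angle between the endpoints is δ = arccos(p₁·p₂) ≈ 1.551 rad (88.9°).
Interpolate at f = 1/2 with slerp weights a = sin((1−f)δ)/sin δ ≈ 0.700, b = sin(fδ)/sin δ ≈ 0.700.
p = a·p₁ + b·p₂ ≈ (-0.764, -0.555, -0.329); φ = arcsin(p_z) ≈ -19.18°, λ = atan2(p_y, p_x) ≈ -144.01°.

≈ 19°S, 144°W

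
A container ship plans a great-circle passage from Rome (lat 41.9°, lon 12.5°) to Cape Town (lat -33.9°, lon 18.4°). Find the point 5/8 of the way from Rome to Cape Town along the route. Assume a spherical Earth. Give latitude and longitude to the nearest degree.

From cos δ = sin φ₁ sin φ₂ + cos φ₁ cos φ₂ cos Δλ, the central angle is δ ≈ 1.326 rad (76.0°).
Interpolate at f = 5/8 with slerp weights a = sin((1−f)δ)/sin δ ≈ 0.492, b = sin(fδ)/sin δ ≈ 0.760.
p = a·p₁ + b·p₂ ≈ (0.956, 0.278, -0.095); φ = arcsin(p_z) ≈ -5.47°, λ = atan2(p_y, p_x) ≈ 16.23°.

≈ lat -5°, lon 16°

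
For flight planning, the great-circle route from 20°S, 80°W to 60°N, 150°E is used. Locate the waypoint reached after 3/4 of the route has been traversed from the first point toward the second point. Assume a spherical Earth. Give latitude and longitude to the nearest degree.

≈ 58°N, 146°W

From cos δ = sin φ₁ sin φ₂ + cos φ₁ cos φ₂ cos Δλ, the central angle is δ ≈ 2.212 rad (126.7°).
Interpolate at f = 3/4 with slerp weights a = sin((1−f)δ)/sin δ ≈ 0.655, b = sin(fδ)/sin δ ≈ 1.243.
p = a·p₁ + b·p₂ ≈ (-0.431, -0.296, 0.852); φ = arcsin(p_z) ≈ 58.47°, λ = atan2(p_y, p_x) ≈ -145.55°.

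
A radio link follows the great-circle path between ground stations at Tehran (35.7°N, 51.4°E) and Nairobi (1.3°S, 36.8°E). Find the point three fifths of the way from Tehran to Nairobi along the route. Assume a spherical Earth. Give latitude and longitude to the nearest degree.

≈ (14°N, 42°E)

Convert each endpoint to a unit vector on the sphere (x = cos φ cos λ, y = cos φ sin λ, z = sin φ).
The central angle between the endpoints is δ = arccos(p₁·p₂) ≈ 0.688 rad (39.4°).
Interpolate at f = 3/5 with slerp weights a = sin((1−f)δ)/sin δ ≈ 0.428, b = sin(fδ)/sin δ ≈ 0.632.
p = a·p₁ + b·p₂ ≈ (0.723, 0.650, 0.235); φ = arcsin(p_z) ≈ 13.61°, λ = atan2(p_y, p_x) ≈ 41.97°.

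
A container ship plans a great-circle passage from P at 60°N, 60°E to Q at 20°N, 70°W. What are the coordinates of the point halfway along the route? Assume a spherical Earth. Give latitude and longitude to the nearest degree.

From cos δ = sin φ₁ sin φ₂ + cos φ₁ cos φ₂ cos Δλ, the central angle is δ ≈ 1.577 rad (90.3°).
Interpolate at f = 1/2 with slerp weights a = sin((1−f)δ)/sin δ ≈ 0.709, b = sin(fδ)/sin δ ≈ 0.709.
p = a·p₁ + b·p₂ ≈ (0.405, -0.319, 0.857); φ = arcsin(p_z) ≈ 58.95°, λ = atan2(p_y, p_x) ≈ -38.22°.

≈ 59°N, 38°W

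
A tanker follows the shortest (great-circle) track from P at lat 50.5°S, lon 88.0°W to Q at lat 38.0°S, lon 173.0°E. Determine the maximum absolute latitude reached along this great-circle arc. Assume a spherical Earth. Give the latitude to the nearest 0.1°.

≈ 57.4°S

The great circle lies in the plane with unit normal n̂ = (p₁ × p₂)/|p₁ × p₂|.
Here n̂_z ≈ -0.539; the vertex latitude is φ_max = arccos|n̂_z| ≈ 57.4°.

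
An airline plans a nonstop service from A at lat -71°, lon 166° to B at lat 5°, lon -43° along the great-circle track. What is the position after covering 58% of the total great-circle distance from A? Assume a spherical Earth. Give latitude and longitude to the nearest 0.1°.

≈ lat -41.0°, lon -52.4°

From cos δ = sin φ₁ sin φ₂ + cos φ₁ cos φ₂ cos Δλ, the central angle is δ ≈ 1.946 rad (111.5°).
Interpolate at f = 0.58 with slerp weights a = sin((1−f)δ)/sin δ ≈ 0.784, b = sin(fδ)/sin δ ≈ 0.971.
p = a·p₁ + b·p₂ ≈ (0.460, -0.598, -0.656); φ = arcsin(p_z) ≈ -41.01°, λ = atan2(p_y, p_x) ≈ -52.43°.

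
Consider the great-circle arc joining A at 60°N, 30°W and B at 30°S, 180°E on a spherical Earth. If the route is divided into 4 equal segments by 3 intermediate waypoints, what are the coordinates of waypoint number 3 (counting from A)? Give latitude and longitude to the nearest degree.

Write both endpoints as unit vectors p₁, p₂ with components (cos φ cos λ, cos φ sin λ, sin φ).
The central angle between the endpoints is δ = arccos(p₁·p₂) ≈ 2.512 rad (143.9°).
Interpolate at f = 3/4 with slerp weights a = sin((1−f)δ)/sin δ ≈ 0.997, b = sin(fδ)/sin δ ≈ 1.615.
p = a·p₁ + b·p₂ ≈ (-0.967, -0.249, 0.056); φ = arcsin(p_z) ≈ 3.21°, λ = atan2(p_y, p_x) ≈ -165.54°.

≈ 3°N, 166°W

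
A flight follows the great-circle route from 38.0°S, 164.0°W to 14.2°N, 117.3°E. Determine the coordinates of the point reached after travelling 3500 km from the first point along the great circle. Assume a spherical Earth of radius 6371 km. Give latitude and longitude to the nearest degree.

≈ 23°S, 163°E

The haversine formula gives a central angle δ ≈ 1.572 rad (90.1°) between the endpoints. The total great-circle distance is δ·R ≈ 1.572 × 6371 ≈ 10016 km, so the target fraction is f = 3500/10016 ≈ 0.349.
Interpolate at f ≈ 0.349 with slerp weights a = sin((1−f)δ)/sin δ ≈ 0.854, b = sin(fδ)/sin δ ≈ 0.522.
p = a·p₁ + b·p₂ ≈ (-0.879, 0.264, -0.397); φ = arcsin(p_z) ≈ -23.42°, λ = atan2(p_y, p_x) ≈ 163.25°.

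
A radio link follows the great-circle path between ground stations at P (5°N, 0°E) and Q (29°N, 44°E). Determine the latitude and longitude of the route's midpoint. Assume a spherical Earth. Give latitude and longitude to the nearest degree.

≈ (18°N, 20°E)

Convert each endpoint to a unit vector on the sphere (x = cos φ cos λ, y = cos φ sin λ, z = sin φ).
The central angle between the endpoints is δ = arccos(p₁·p₂) ≈ 0.838 rad (48.0°).
Interpolate at f = 1/2 with slerp weights a = sin((1−f)δ)/sin δ ≈ 0.547, b = sin(fδ)/sin δ ≈ 0.547.
p = a·p₁ + b·p₂ ≈ (0.890, 0.333, 0.313); φ = arcsin(p_z) ≈ 18.24°, λ = atan2(p_y, p_x) ≈ 20.50°.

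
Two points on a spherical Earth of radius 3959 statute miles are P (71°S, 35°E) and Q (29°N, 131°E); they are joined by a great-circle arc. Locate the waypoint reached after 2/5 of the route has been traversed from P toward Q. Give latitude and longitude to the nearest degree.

Convert each endpoint to a unit vector on the sphere (x = cos φ cos λ, y = cos φ sin λ, z = sin φ).
The central angle between the endpoints is δ = arccos(p₁·p₂) ≈ 2.081 rad (119.2°).
Interpolate at f = 2/5 with slerp weights a = sin((1−f)δ)/sin δ ≈ 1.087, b = sin(fδ)/sin δ ≈ 0.847.
p = a·p₁ + b·p₂ ≈ (-0.196, 0.762, -0.617); φ = arcsin(p_z) ≈ -38.08°, λ = atan2(p_y, p_x) ≈ 104.45°.

≈ (38°S, 104°E)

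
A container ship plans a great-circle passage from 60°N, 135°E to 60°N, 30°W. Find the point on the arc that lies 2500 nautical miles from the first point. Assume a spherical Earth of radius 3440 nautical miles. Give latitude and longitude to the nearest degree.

The haversine formula gives a central angle δ ≈ 1.037 rad (59.4°) between the endpoints. The total great-circle distance is δ·R ≈ 1.037 × 3440 ≈ 3568 nmi, so the target fraction is f = 2500/3568 ≈ 0.701.
Interpolate at f ≈ 0.701 with slerp weights a = sin((1−f)δ)/sin δ ≈ 0.355, b = sin(fδ)/sin δ ≈ 0.772.
p = a·p₁ + b·p₂ ≈ (0.209, -0.067, 0.976); φ = arcsin(p_z) ≈ 77.33°, λ = atan2(p_y, p_x) ≈ -17.91°.

≈ 77°N, 18°W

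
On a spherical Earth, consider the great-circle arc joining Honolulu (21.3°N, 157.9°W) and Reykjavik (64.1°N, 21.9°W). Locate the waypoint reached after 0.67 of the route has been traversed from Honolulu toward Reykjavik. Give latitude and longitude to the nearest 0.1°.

≈ 71.4°N, 103.1°W

Convert each endpoint to a unit vector on the sphere (x = cos φ cos λ, y = cos φ sin λ, z = sin φ).
The central angle between the endpoints is δ = arccos(p₁·p₂) ≈ 1.537 rad (88.1°).
Interpolate at f = 0.67 with slerp weights a = sin((1−f)δ)/sin δ ≈ 0.486, b = sin(fδ)/sin δ ≈ 0.858.
p = a·p₁ + b·p₂ ≈ (-0.072, -0.310, 0.948); φ = arcsin(p_z) ≈ 71.44°, λ = atan2(p_y, p_x) ≈ -103.06°.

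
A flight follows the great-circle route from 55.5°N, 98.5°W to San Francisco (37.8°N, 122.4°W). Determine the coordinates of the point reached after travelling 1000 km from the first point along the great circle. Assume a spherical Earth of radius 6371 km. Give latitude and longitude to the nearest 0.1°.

≈ 49.4°N, 109.5°W

Write both endpoints as unit vectors p₁, p₂ with components (cos φ cos λ, cos φ sin λ, sin φ).
The central angle between the endpoints is δ = arccos(p₁·p₂) ≈ 0.417 rad (23.9°). The total great-circle distance is δ·R ≈ 0.417 × 6371 ≈ 2657 km, so the target fraction is f = 1000/2657 ≈ 0.376.
Interpolate at f ≈ 0.376 with slerp weights a = sin((1−f)δ)/sin δ ≈ 0.635, b = sin(fδ)/sin δ ≈ 0.386.
p = a·p₁ + b·p₂ ≈ (-0.217, -0.613, 0.760); φ = arcsin(p_z) ≈ 49.44°, λ = atan2(p_y, p_x) ≈ -109.45°.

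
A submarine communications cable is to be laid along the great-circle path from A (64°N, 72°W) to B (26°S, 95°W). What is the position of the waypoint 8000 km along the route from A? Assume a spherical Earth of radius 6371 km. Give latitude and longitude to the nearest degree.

Convert each endpoint to a unit vector on the sphere (x = cos φ cos λ, y = cos φ sin λ, z = sin φ).
The central angle between the endpoints is δ = arccos(p₁·p₂) ≈ 1.602 rad (91.8°). The total great-circle distance is δ·R ≈ 1.602 × 6371 ≈ 10207 km, so the target fraction is f = 8000/10207 ≈ 0.784.
Interpolate at f ≈ 0.784 with slerp weights a = sin((1−f)δ)/sin δ ≈ 0.340, b = sin(fδ)/sin δ ≈ 0.951.
p = a·p₁ + b·p₂ ≈ (-0.028, -0.993, -0.112); φ = arcsin(p_z) ≈ -6.41°, λ = atan2(p_y, p_x) ≈ -91.64°.

≈ (6°S, 92°W)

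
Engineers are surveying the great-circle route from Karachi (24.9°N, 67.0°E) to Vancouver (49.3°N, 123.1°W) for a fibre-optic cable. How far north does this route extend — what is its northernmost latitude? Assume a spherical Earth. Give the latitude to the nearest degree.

≈ 84°N

The great circle lies in the plane with unit normal n̂ = (p₁ × p₂)/|p₁ × p₂|.
Here n̂_z ≈ +0.108; the vertex latitude is φ_max = arccos|n̂_z| ≈ 83.8°.
Check via Clairaut: cos φ_max = |cos φ₁| · sin C = cos(24.9°)·sin(6.8°) ≈ 0.108, again giving ≈ 83.8°.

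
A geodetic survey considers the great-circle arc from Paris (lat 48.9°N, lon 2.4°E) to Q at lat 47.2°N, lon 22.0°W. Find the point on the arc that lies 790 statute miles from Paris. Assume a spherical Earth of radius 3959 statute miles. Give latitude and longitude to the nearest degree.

The haversine formula gives a central angle δ ≈ 0.285 rad (16.3°) between the endpoints. The total great-circle distance is δ·R ≈ 0.285 × 3959 ≈ 1128 mi, so the target fraction is f = 790/1128 ≈ 0.700.
Interpolate at f ≈ 0.700 with slerp weights a = sin((1−f)δ)/sin δ ≈ 0.304, b = sin(fδ)/sin δ ≈ 0.705.
p = a·p₁ + b·p₂ ≈ (0.644, -0.171, 0.746); φ = arcsin(p_z) ≈ 48.25°, λ = atan2(p_y, p_x) ≈ -14.89°.

≈ lat 48°N, lon 15°W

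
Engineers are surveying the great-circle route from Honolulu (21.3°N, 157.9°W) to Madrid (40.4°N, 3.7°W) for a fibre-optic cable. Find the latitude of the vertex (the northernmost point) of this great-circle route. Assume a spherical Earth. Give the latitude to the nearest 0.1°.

The great circle lies in the plane with unit normal n̂ = (p₁ × p₂)/|p₁ × p₂|.
Here n̂_z ≈ +0.337; the vertex latitude is φ_max = arccos|n̂_z| ≈ 70.3°.
Check via Clairaut: cos φ_max = |cos φ₁| · sin C = cos(21.3°)·sin(21.2°) ≈ 0.337, again giving ≈ 70.3°.

≈ 70.3°N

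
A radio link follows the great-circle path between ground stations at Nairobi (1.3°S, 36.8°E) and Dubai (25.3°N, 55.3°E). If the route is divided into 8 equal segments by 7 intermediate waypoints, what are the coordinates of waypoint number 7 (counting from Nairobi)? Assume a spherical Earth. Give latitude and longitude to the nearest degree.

Convert each endpoint to a unit vector on the sphere (x = cos φ cos λ, y = cos φ sin λ, z = sin φ).
The central angle between the endpoints is δ = arccos(p₁·p₂) ≈ 0.560 rad (32.1°).
Interpolate at f = 7/8 with slerp weights a = sin((1−f)δ)/sin δ ≈ 0.132, b = sin(fδ)/sin δ ≈ 0.886.
p = a·p₁ + b·p₂ ≈ (0.561, 0.737, 0.376); φ = arcsin(p_z) ≈ 22.06°, λ = atan2(p_y, p_x) ≈ 52.72°.

≈ 22°N, 53°E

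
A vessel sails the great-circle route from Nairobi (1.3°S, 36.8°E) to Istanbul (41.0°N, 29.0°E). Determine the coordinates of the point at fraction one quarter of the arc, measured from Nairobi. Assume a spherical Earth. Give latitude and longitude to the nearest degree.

Convert each endpoint to a unit vector on the sphere (x = cos φ cos λ, y = cos φ sin λ, z = sin φ).
The central angle between the endpoints is δ = arccos(p₁·p₂) ≈ 0.749 rad (42.9°).
Interpolate at f = 1/4 with slerp weights a = sin((1−f)δ)/sin δ ≈ 0.782, b = sin(fδ)/sin δ ≈ 0.273.
p = a·p₁ + b·p₂ ≈ (0.807, 0.568, 0.162); φ = arcsin(p_z) ≈ 9.30°, λ = atan2(p_y, p_x) ≈ 35.17°.

≈ 9°N, 35°E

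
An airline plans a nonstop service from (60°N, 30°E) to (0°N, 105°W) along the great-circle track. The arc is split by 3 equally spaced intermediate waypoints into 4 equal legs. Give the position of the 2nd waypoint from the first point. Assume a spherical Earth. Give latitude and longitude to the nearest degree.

The haversine formula gives a central angle δ ≈ 1.932 rad (110.7°) between the endpoints.
Interpolate at f = 2/4 with slerp weights a = sin((1−f)δ)/sin δ ≈ 0.879, b = sin(fδ)/sin δ ≈ 0.879.
p = a·p₁ + b·p₂ ≈ (0.153, -0.630, 0.762); φ = arcsin(p_z) ≈ 49.61°, λ = atan2(p_y, p_x) ≈ -76.32°.

≈ (50°N, 76°W)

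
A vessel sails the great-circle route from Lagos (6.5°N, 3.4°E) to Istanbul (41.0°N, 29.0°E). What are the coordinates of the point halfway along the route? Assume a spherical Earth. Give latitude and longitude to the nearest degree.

≈ 24°N, 14°E

Write both endpoints as unit vectors p₁, p₂ with components (cos φ cos λ, cos φ sin λ, sin φ).
The central angle between the endpoints is δ = arccos(p₁·p₂) ≈ 0.722 rad (41.4°).
Interpolate at f = 1/2 with slerp weights a = sin((1−f)δ)/sin δ ≈ 0.534, b = sin(fδ)/sin δ ≈ 0.534.
p = a·p₁ + b·p₂ ≈ (0.883, 0.227, 0.411); φ = arcsin(p_z) ≈ 24.28°, λ = atan2(p_y, p_x) ≈ 14.42°.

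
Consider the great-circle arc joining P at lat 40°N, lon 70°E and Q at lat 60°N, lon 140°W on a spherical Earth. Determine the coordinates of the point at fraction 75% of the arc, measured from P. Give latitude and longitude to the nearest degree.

≈ lat 76°N, lon 172°W

The haversine formula gives a central angle δ ≈ 1.344 rad (77.0°) between the endpoints.
Interpolate at f = 0.75 with slerp weights a = sin((1−f)δ)/sin δ ≈ 0.338, b = sin(fδ)/sin δ ≈ 0.868.
p = a·p₁ + b·p₂ ≈ (-0.244, -0.035, 0.969); φ = arcsin(p_z) ≈ 75.74°, λ = atan2(p_y, p_x) ≈ -171.74°.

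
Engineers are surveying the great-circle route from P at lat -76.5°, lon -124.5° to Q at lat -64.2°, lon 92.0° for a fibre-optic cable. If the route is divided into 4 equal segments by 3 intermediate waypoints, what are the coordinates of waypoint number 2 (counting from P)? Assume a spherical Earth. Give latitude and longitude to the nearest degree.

≈ lat -81°, lon 121°

Convert each endpoint to a unit vector on the sphere (x = cos φ cos λ, y = cos φ sin λ, z = sin φ).
The central angle between the endpoints is δ = arccos(p₁·p₂) ≈ 0.654 rad (37.5°).
Interpolate at f = 2/4 with slerp weights a = sin((1−f)δ)/sin δ ≈ 0.528, b = sin(fδ)/sin δ ≈ 0.528.
p = a·p₁ + b·p₂ ≈ (-0.078, 0.128, -0.989); φ = arcsin(p_z) ≈ -81.38°, λ = atan2(p_y, p_x) ≈ 121.29°.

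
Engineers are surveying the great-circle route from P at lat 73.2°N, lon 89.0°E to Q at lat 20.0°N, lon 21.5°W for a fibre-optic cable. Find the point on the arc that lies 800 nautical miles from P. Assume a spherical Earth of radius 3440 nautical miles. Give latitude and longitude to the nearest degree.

Convert each endpoint to a unit vector on the sphere (x = cos φ cos λ, y = cos φ sin λ, z = sin φ).
The central angle between the endpoints is δ = arccos(p₁·p₂) ≈ 1.336 rad (76.6°). The total great-circle distance is δ·R ≈ 1.336 × 3440 ≈ 4597 nmi, so the target fraction is f = 800/4597 ≈ 0.174.
Interpolate at f ≈ 0.174 with slerp weights a = sin((1−f)δ)/sin δ ≈ 0.918, b = sin(fδ)/sin δ ≈ 0.237.
p = a·p₁ + b·p₂ ≈ (0.212, 0.184, 0.960); φ = arcsin(p_z) ≈ 73.72°, λ = atan2(p_y, p_x) ≈ 40.94°.

≈ lat 74°N, lon 41°E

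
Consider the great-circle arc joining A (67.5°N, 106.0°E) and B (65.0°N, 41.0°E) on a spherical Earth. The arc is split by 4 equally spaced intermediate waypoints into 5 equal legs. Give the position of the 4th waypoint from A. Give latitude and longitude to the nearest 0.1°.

Convert each endpoint to a unit vector on the sphere (x = cos φ cos λ, y = cos φ sin λ, z = sin φ).
The central angle between the endpoints is δ = arccos(p₁·p₂) ≈ 0.438 rad (25.1°).
Interpolate at f = 4/5 with slerp weights a = sin((1−f)δ)/sin δ ≈ 0.206, b = sin(fδ)/sin δ ≈ 0.809.
p = a·p₁ + b·p₂ ≈ (0.236, 0.300, 0.924); φ = arcsin(p_z) ≈ 67.53°, λ = atan2(p_y, p_x) ≈ 51.79°.

≈ (67.5°N, 51.8°E)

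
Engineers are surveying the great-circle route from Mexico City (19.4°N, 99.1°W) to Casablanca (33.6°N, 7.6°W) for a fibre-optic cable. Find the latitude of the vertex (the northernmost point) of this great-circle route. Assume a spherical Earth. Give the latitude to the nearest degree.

The great circle lies in the plane with unit normal n̂ = (p₁ × p₂)/|p₁ × p₂|.
Here n̂_z ≈ +0.796; the vertex latitude is φ_max = arccos|n̂_z| ≈ 37.2°.
Check via Clairaut: cos φ_max = |cos φ₁| · sin C = cos(19.4°)·sin(57.6°) ≈ 0.796, again giving ≈ 37.2°.

≈ 37°N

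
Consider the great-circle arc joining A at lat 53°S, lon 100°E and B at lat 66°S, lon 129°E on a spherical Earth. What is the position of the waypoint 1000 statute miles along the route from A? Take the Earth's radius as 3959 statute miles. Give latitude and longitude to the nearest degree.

≈ lat 63°S, lon 119°E

From cos δ = sin φ₁ sin φ₂ + cos φ₁ cos φ₂ cos Δλ, the central angle is δ ≈ 0.337 rad (19.3°). The total great-circle distance is δ·R ≈ 0.337 × 3959 ≈ 1335 mi, so the target fraction is f = 1000/1335 ≈ 0.749.
Interpolate at f ≈ 0.749 with slerp weights a = sin((1−f)δ)/sin δ ≈ 0.255, b = sin(fδ)/sin δ ≈ 0.755.
p = a·p₁ + b·p₂ ≈ (-0.220, 0.390, -0.894); φ = arcsin(p_z) ≈ -63.39°, λ = atan2(p_y, p_x) ≈ 119.42°.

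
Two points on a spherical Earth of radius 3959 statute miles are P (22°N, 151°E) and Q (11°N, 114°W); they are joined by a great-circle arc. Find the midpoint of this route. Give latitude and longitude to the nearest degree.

≈ (24°N, 160°W)

From cos δ = sin φ₁ sin φ₂ + cos φ₁ cos φ₂ cos Δλ, the central angle is δ ≈ 1.579 rad (90.4°).
Interpolate at f = 1/2 with slerp weights a = sin((1−f)δ)/sin δ ≈ 0.710, b = sin(fδ)/sin δ ≈ 0.710.
p = a·p₁ + b·p₂ ≈ (-0.859, -0.318, 0.401); φ = arcsin(p_z) ≈ 23.66°, λ = atan2(p_y, p_x) ≈ -159.72°.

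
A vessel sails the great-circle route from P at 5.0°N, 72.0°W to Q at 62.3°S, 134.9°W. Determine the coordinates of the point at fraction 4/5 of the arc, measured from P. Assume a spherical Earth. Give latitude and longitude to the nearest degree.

Convert each endpoint to a unit vector on the sphere (x = cos φ cos λ, y = cos φ sin λ, z = sin φ).
The central angle between the endpoints is δ = arccos(p₁·p₂) ≈ 1.437 rad (82.3°).
Interpolate at f = 4/5 with slerp weights a = sin((1−f)δ)/sin δ ≈ 0.286, b = sin(fδ)/sin δ ≈ 0.921.
p = a·p₁ + b·p₂ ≈ (-0.214, -0.574, -0.790); φ = arcsin(p_z) ≈ -52.21°, λ = atan2(p_y, p_x) ≈ -110.45°.

≈ 52°S, 110°W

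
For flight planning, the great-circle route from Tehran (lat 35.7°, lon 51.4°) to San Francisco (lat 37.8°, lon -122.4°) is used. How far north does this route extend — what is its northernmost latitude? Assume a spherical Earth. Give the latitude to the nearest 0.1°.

The great circle lies in the plane with unit normal n̂ = (p₁ × p₂)/|p₁ × p₂|.
Here n̂_z ≈ -0.072; the vertex latitude is φ_max = arccos|n̂_z| ≈ 85.9°.
Check via Clairaut: cos φ_max = |cos φ₁| · sin C = cos(35.7°)·sin(5.1°) ≈ 0.072, again giving ≈ 85.9°.

≈ 85.9°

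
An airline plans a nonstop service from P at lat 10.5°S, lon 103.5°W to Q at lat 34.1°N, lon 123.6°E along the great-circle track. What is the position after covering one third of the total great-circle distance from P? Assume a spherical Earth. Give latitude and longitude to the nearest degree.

The haversine formula gives a central angle δ ≈ 2.287 rad (131.0°) between the endpoints.
Interpolate at f = 1/3 with slerp weights a = sin((1−f)δ)/sin δ ≈ 1.324, b = sin(fδ)/sin δ ≈ 0.915.
p = a·p₁ + b·p₂ ≈ (-0.723, -0.635, 0.272); φ = arcsin(p_z) ≈ 15.78°, λ = atan2(p_y, p_x) ≈ -138.74°.

≈ lat 16°N, lon 139°W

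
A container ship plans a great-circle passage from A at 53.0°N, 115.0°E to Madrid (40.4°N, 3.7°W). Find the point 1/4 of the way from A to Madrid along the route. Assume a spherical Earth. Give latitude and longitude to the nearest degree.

From cos δ = sin φ₁ sin φ₂ + cos φ₁ cos φ₂ cos Δλ, the central angle is δ ≈ 1.269 rad (72.7°).
Interpolate at f = 1/4 with slerp weights a = sin((1−f)δ)/sin δ ≈ 0.853, b = sin(fδ)/sin δ ≈ 0.327.
p = a·p₁ + b·p₂ ≈ (0.031, 0.449, 0.893); φ = arcsin(p_z) ≈ 63.24°, λ = atan2(p_y, p_x) ≈ 86.01°.

≈ 63°N, 86°E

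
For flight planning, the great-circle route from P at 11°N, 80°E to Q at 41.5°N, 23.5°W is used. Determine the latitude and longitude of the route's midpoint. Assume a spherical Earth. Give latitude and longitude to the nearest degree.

Convert each endpoint to a unit vector on the sphere (x = cos φ cos λ, y = cos φ sin λ, z = sin φ).
The central angle between the endpoints is δ = arccos(p₁·p₂) ≈ 1.616 rad (92.6°).
Interpolate at f = 1/2 with slerp weights a = sin((1−f)δ)/sin δ ≈ 0.724, b = sin(fδ)/sin δ ≈ 0.724.
p = a·p₁ + b·p₂ ≈ (0.620, 0.483, 0.618); φ = arcsin(p_z) ≈ 38.14°, λ = atan2(p_y, p_x) ≈ 37.93°.

≈ 38°N, 38°E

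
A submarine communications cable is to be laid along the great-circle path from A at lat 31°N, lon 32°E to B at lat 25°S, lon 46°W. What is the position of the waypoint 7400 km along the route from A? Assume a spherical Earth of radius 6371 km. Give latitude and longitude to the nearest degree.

≈ lat 9°S, lon 24°W

Write both endpoints as unit vectors p₁, p₂ with components (cos φ cos λ, cos φ sin λ, sin φ).
The central angle between the endpoints is δ = arccos(p₁·p₂) ≈ 1.627 rad (93.2°). The total great-circle distance is δ·R ≈ 1.627 × 6371 ≈ 10365 km, so the target fraction is f = 7400/10365 ≈ 0.714.
Interpolate at f ≈ 0.714 with slerp weights a = sin((1−f)δ)/sin δ ≈ 0.450, b = sin(fδ)/sin δ ≈ 0.919.
p = a·p₁ + b·p₂ ≈ (0.905, -0.395, -0.157); φ = arcsin(p_z) ≈ -9.02°, λ = atan2(p_y, p_x) ≈ -23.57°.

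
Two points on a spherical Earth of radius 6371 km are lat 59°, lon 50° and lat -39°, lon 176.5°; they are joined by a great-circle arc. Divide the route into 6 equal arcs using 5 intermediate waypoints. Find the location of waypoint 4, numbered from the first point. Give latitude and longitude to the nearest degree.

≈ lat 0°, lon 148°

Convert each endpoint to a unit vector on the sphere (x = cos φ cos λ, y = cos φ sin λ, z = sin φ).
The central angle between the endpoints is δ = arccos(p₁·p₂) ≈ 2.462 rad (141.0°).
Interpolate at f = 4/6 with slerp weights a = sin((1−f)δ)/sin δ ≈ 1.163, b = sin(fδ)/sin δ ≈ 1.586.
p = a·p₁ + b·p₂ ≈ (-0.845, 0.534, -0.001); φ = arcsin(p_z) ≈ -0.07°, λ = atan2(p_y, p_x) ≈ 147.71°.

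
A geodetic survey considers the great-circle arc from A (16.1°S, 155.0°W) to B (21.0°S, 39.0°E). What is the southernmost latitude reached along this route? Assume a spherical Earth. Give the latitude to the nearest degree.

≈ 70°S

The great circle lies in the plane with unit normal n̂ = (p₁ × p₂)/|p₁ × p₂|.
Here n̂_z ≈ -0.341; the vertex latitude is φ_max = arccos|n̂_z| ≈ 70.1°.
Check via Clairaut: cos φ_max = |cos φ₁| · sin C = cos(16.1°)·sin(159.2°) ≈ 0.341, again giving ≈ 70.1°.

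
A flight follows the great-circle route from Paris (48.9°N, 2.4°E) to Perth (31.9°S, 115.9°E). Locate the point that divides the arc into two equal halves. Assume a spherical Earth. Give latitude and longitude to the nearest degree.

Write both endpoints as unit vectors p₁, p₂ with components (cos φ cos λ, cos φ sin λ, sin φ).
The central angle between the endpoints is δ = arccos(p₁·p₂) ≈ 2.240 rad (128.4°).
Interpolate at f = 1/2 with slerp weights a = sin((1−f)δ)/sin δ ≈ 1.148, b = sin(fδ)/sin δ ≈ 1.148.
p = a·p₁ + b·p₂ ≈ (0.328, 0.908, 0.258); φ = arcsin(p_z) ≈ 14.98°, λ = atan2(p_y, p_x) ≈ 70.13°.

≈ 15°N, 70°E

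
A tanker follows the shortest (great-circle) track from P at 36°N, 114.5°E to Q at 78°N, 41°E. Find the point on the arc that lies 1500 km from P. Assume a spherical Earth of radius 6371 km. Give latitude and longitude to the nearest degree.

≈ 49°N, 109°E

From cos δ = sin φ₁ sin φ₂ + cos φ₁ cos φ₂ cos Δλ, the central angle is δ ≈ 0.899 rad (51.5°). The total great-circle distance is δ·R ≈ 0.899 × 6371 ≈ 5725 km, so the target fraction is f = 1500/5725 ≈ 0.262.
Interpolate at f ≈ 0.262 with slerp weights a = sin((1−f)δ)/sin δ ≈ 0.787, b = sin(fδ)/sin δ ≈ 0.298.
p = a·p₁ + b·p₂ ≈ (-0.217, 0.620, 0.754); φ = arcsin(p_z) ≈ 48.94°, λ = atan2(p_y, p_x) ≈ 109.31°.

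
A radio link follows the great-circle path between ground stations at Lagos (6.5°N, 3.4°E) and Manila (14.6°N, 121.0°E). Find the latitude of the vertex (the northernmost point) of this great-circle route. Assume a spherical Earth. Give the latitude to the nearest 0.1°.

≈ 20.4°N

The great circle lies in the plane with unit normal n̂ = (p₁ × p₂)/|p₁ × p₂|.
Here n̂_z ≈ +0.937; the vertex latitude is φ_max = arccos|n̂_z| ≈ 20.4°.
Check via Clairaut: cos φ_max = |cos φ₁| · sin C = cos(6.5°)·sin(70.6°) ≈ 0.937, again giving ≈ 20.4°.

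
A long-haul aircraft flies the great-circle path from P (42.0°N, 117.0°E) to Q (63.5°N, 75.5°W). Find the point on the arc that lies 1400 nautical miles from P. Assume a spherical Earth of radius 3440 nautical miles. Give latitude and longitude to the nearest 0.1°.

Convert each endpoint to a unit vector on the sphere (x = cos φ cos λ, y = cos φ sin λ, z = sin φ).
The central angle between the endpoints is δ = arccos(p₁·p₂) ≈ 1.292 rad (74.0°). The total great-circle distance is δ·R ≈ 1.292 × 3440 ≈ 4445 nmi, so the target fraction is f = 1400/4445 ≈ 0.315.
Interpolate at f ≈ 0.315 with slerp weights a = sin((1−f)δ)/sin δ ≈ 0.805, b = sin(fδ)/sin δ ≈ 0.412.
p = a·p₁ + b·p₂ ≈ (-0.226, 0.355, 0.907); φ = arcsin(p_z) ≈ 65.11°, λ = atan2(p_y, p_x) ≈ 122.42°.

≈ (65.1°N, 122.4°E)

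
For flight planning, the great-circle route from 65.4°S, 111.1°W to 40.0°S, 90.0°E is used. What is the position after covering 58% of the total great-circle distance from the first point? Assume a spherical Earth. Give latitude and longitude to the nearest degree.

≈ 70°S, 104°E

The haversine formula gives a central angle δ ≈ 1.280 rad (73.3°) between the endpoints.
Interpolate at f = 0.58 with slerp weights a = sin((1−f)δ)/sin δ ≈ 0.534, b = sin(fδ)/sin δ ≈ 0.706.
p = a·p₁ + b·p₂ ≈ (-0.080, 0.333, -0.940); φ = arcsin(p_z) ≈ -69.97°, λ = atan2(p_y, p_x) ≈ 103.53°.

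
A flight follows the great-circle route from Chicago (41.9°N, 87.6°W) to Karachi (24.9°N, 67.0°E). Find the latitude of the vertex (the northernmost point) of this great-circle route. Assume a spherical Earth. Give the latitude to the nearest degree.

The great circle lies in the plane with unit normal n̂ = (p₁ × p₂)/|p₁ × p₂|.
Here n̂_z ≈ +0.307; the vertex latitude is φ_max = arccos|n̂_z| ≈ 72.1°.
Check via Clairaut: cos φ_max = |cos φ₁| · sin C = cos(41.9°)·sin(24.3°) ≈ 0.307, again giving ≈ 72.1°.

≈ 72°N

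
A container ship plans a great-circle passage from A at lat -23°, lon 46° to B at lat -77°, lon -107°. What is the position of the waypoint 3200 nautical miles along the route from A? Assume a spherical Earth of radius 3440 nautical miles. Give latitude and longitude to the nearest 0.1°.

≈ lat -75.4°, lon 26.7°

Write both endpoints as unit vectors p₁, p₂ with components (cos φ cos λ, cos φ sin λ, sin φ).
The central angle between the endpoints is δ = arccos(p₁·p₂) ≈ 1.373 rad (78.7°). The total great-circle distance is δ·R ≈ 1.373 × 3440 ≈ 4724 nmi, so the target fraction is f = 3200/4724 ≈ 0.677.
Interpolate at f ≈ 0.677 with slerp weights a = sin((1−f)δ)/sin δ ≈ 0.437, b = sin(fδ)/sin δ ≈ 0.818.
p = a·p₁ + b·p₂ ≈ (0.226, 0.114, -0.968); φ = arcsin(p_z) ≈ -75.36°, λ = atan2(p_y, p_x) ≈ 26.71°.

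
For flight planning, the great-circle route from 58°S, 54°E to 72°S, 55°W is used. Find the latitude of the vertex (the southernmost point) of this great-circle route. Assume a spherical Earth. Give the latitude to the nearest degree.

The great circle lies in the plane with unit normal n̂ = (p₁ × p₂)/|p₁ × p₂|.
Here n̂_z ≈ -0.235; the vertex latitude is φ_max = arccos|n̂_z| ≈ 76.4°.
Check via Clairaut: cos φ_max = |cos φ₁| · sin C = cos(58.0°)·sin(153.6°) ≈ 0.235, again giving ≈ 76.4°.

≈ 76°S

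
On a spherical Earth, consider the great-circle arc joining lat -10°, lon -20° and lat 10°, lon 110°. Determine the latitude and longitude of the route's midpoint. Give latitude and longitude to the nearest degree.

≈ lat 0°, lon 45°

Write both endpoints as unit vectors p₁, p₂ with components (cos φ cos λ, cos φ sin λ, sin φ).
The central angle between the endpoints is δ = arccos(p₁·p₂) ≈ 2.283 rad (130.8°).
Interpolate at f = 1/2 with slerp weights a = sin((1−f)δ)/sin δ ≈ 1.201, b = sin(fδ)/sin δ ≈ 1.201.
p = a·p₁ + b·p₂ ≈ (0.707, 0.707, 0.000); φ = arcsin(p_z) ≈ 0.00°, λ = atan2(p_y, p_x) ≈ 45.00°.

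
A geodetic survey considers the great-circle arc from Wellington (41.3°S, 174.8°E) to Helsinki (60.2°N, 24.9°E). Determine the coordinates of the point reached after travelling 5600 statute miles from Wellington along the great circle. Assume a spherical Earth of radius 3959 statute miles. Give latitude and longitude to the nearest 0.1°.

≈ 30.8°N, 134.7°E

Write both endpoints as unit vectors p₁, p₂ with components (cos φ cos λ, cos φ sin λ, sin φ).
The central angle between the endpoints is δ = arccos(p₁·p₂) ≈ 2.681 rad (153.6°). The total great-circle distance is δ·R ≈ 2.681 × 3959 ≈ 10614 mi, so the target fraction is f = 5600/10614 ≈ 0.528.
Interpolate at f ≈ 0.528 with slerp weights a = sin((1−f)δ)/sin δ ≈ 2.146, b = sin(fδ)/sin δ ≈ 2.222.
p = a·p₁ + b·p₂ ≈ (-0.604, 0.611, 0.512); φ = arcsin(p_z) ≈ 30.78°, λ = atan2(p_y, p_x) ≈ 134.66°.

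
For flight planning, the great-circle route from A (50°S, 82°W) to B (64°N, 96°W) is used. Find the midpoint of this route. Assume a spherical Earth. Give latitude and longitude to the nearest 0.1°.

≈ (7.1°N, 87.7°W)

Convert each endpoint to a unit vector on the sphere (x = cos φ cos λ, y = cos φ sin λ, z = sin φ).
The central angle between the endpoints is δ = arccos(p₁·p₂) ≈ 1.999 rad (114.5°).
Interpolate at f = 1/2 with slerp weights a = sin((1−f)δ)/sin δ ≈ 0.925, b = sin(fδ)/sin δ ≈ 0.925.
p = a·p₁ + b·p₂ ≈ (0.040, -0.992, 0.123); φ = arcsin(p_z) ≈ 7.05°, λ = atan2(p_y, p_x) ≈ -87.67°.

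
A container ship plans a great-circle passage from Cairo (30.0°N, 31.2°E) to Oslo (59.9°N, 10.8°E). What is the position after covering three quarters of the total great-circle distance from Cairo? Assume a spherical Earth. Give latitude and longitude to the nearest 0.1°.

≈ 52.8°N, 18.4°E

Convert each endpoint to a unit vector on the sphere (x = cos φ cos λ, y = cos φ sin λ, z = sin φ).
The central angle between the endpoints is δ = arccos(p₁·p₂) ≈ 0.574 rad (32.9°).
Interpolate at f = 3/4 with slerp weights a = sin((1−f)δ)/sin δ ≈ 0.263, b = sin(fδ)/sin δ ≈ 0.769.
p = a·p₁ + b·p₂ ≈ (0.574, 0.190, 0.797); φ = arcsin(p_z) ≈ 52.81°, λ = atan2(p_y, p_x) ≈ 18.36°.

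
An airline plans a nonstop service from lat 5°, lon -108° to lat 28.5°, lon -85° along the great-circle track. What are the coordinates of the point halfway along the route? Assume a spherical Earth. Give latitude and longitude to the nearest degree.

≈ lat 17°, lon -97°

Convert each endpoint to a unit vector on the sphere (x = cos φ cos λ, y = cos φ sin λ, z = sin φ).
The central angle between the endpoints is δ = arccos(p₁·p₂) ≈ 0.560 rad (32.1°).
Interpolate at f = 1/2 with slerp weights a = sin((1−f)δ)/sin δ ≈ 0.520, b = sin(fδ)/sin δ ≈ 0.520.
p = a·p₁ + b·p₂ ≈ (-0.120, -0.948, 0.294); φ = arcsin(p_z) ≈ 17.07°, λ = atan2(p_y, p_x) ≈ -97.23°.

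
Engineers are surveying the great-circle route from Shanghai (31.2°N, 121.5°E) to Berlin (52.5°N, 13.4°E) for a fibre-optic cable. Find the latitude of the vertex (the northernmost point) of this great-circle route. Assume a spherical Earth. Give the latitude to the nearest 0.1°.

≈ 59.3°N

The great circle lies in the plane with unit normal n̂ = (p₁ × p₂)/|p₁ × p₂|.
Here n̂_z ≈ -0.511; the vertex latitude is φ_max = arccos|n̂_z| ≈ 59.3°.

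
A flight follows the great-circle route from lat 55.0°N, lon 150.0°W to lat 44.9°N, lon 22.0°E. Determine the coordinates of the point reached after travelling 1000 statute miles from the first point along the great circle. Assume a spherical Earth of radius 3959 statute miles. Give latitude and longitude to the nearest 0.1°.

Write both endpoints as unit vectors p₁, p₂ with components (cos φ cos λ, cos φ sin λ, sin φ).
The central angle between the endpoints is δ = arccos(p₁·p₂) ≈ 1.394 rad (79.9°). The total great-circle distance is δ·R ≈ 1.394 × 3959 ≈ 5519 mi, so the target fraction is f = 1000/5519 ≈ 0.181.
Interpolate at f ≈ 0.181 with slerp weights a = sin((1−f)δ)/sin δ ≈ 0.924, b = sin(fδ)/sin δ ≈ 0.254.
p = a·p₁ + b·p₂ ≈ (-0.292, -0.198, 0.936); φ = arcsin(p_z) ≈ 69.35°, λ = atan2(p_y, p_x) ≈ -145.93°.

≈ lat 69.4°N, lon 145.9°W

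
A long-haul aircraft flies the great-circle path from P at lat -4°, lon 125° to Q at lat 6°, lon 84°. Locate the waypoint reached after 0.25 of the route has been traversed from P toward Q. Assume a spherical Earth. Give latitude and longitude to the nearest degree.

≈ lat -1°, lon 115°

Write both endpoints as unit vectors p₁, p₂ with components (cos φ cos λ, cos φ sin λ, sin φ).
The central angle between the endpoints is δ = arccos(p₁·p₂) ≈ 0.736 rad (42.1°).
Interpolate at f = 0.25 with slerp weights a = sin((1−f)δ)/sin δ ≈ 0.781, b = sin(fδ)/sin δ ≈ 0.273.
p = a·p₁ + b·p₂ ≈ (-0.419, 0.908, -0.026); φ = arcsin(p_z) ≈ -1.49°, λ = atan2(p_y, p_x) ≈ 114.75°.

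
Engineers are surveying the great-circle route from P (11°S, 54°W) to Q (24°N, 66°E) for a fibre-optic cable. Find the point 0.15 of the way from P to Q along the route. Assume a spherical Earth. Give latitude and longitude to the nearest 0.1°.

From cos δ = sin φ₁ sin φ₂ + cos φ₁ cos φ₂ cos Δλ, the central angle is δ ≈ 2.125 rad (121.7°).
Interpolate at f = 0.15 with slerp weights a = sin((1−f)δ)/sin δ ≈ 1.143, b = sin(fδ)/sin δ ≈ 0.368.
p = a·p₁ + b·p₂ ≈ (0.797, -0.601, -0.068); φ = arcsin(p_z) ≈ -3.92°, λ = atan2(p_y, p_x) ≈ -37.01°.

≈ (3.9°S, 37.0°W)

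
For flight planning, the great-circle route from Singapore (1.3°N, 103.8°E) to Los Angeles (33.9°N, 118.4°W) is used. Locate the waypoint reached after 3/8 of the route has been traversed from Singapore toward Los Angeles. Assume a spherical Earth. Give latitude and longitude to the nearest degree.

Write both endpoints as unit vectors p₁, p₂ with components (cos φ cos λ, cos φ sin λ, sin φ).
The central angle between the endpoints is δ = arccos(p₁·p₂) ≈ 2.217 rad (127.0°).
Interpolate at f = 3/8 with slerp weights a = sin((1−f)δ)/sin δ ≈ 1.231, b = sin(fδ)/sin δ ≈ 0.925.
p = a·p₁ + b·p₂ ≈ (-0.659, 0.520, 0.544); φ = arcsin(p_z) ≈ 32.96°, λ = atan2(p_y, p_x) ≈ 141.74°.

≈ 33°N, 142°E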